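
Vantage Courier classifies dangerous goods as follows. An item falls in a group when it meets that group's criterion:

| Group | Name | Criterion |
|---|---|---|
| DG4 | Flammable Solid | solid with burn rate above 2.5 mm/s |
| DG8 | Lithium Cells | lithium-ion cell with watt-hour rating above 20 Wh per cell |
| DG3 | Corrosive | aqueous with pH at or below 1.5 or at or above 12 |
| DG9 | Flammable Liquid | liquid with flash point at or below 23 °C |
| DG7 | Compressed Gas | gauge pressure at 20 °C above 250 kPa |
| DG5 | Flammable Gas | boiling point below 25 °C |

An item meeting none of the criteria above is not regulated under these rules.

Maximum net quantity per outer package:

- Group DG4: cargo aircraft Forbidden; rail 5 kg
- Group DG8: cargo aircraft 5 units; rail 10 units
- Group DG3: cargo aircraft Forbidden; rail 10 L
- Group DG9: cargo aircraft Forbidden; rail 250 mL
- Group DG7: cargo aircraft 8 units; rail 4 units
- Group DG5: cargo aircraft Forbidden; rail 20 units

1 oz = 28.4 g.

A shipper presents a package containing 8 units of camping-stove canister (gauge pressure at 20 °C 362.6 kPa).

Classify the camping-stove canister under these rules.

Camping-stove canister: gauge pressure at 20 °C 362.6 kPa > 250 kPa → Group DG7 (Compressed Gas).

Group DG7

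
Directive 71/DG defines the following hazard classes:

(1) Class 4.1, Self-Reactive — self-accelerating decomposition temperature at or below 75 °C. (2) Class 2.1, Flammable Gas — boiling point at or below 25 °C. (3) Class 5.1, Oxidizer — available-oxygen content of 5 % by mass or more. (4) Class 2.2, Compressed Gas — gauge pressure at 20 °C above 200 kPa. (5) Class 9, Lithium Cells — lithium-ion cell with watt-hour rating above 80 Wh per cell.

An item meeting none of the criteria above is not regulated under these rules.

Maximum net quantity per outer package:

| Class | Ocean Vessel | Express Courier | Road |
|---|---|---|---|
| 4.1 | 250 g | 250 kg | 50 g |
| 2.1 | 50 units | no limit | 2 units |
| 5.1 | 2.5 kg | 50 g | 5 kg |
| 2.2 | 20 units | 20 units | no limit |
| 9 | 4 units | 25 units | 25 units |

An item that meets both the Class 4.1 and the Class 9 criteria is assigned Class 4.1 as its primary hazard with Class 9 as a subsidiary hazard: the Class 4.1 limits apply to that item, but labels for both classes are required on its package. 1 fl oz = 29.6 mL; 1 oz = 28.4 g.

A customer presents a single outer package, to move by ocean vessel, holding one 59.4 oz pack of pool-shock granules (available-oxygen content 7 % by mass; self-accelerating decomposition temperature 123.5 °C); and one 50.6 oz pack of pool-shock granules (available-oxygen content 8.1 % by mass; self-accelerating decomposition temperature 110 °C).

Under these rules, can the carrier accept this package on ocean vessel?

No

The pool-shock granules have available-oxygen content 7 % by mass, which is ≥ 5 % by mass, so they are Class 5.1 (Oxidizer).
Pool-shock granules: available-oxygen content 8.1 % by mass ≥ 5 % by mass → Class 5.1 (Oxidizer).
Class 5.1 net quantity: (one 59.4 oz pack = 1686.96 g) + (one 50.6 oz pack = 1437.04 g) = 3.124 kg.
3.124 kg exceeds the ocean vessel limit of 2.5 kg for Class 5.1.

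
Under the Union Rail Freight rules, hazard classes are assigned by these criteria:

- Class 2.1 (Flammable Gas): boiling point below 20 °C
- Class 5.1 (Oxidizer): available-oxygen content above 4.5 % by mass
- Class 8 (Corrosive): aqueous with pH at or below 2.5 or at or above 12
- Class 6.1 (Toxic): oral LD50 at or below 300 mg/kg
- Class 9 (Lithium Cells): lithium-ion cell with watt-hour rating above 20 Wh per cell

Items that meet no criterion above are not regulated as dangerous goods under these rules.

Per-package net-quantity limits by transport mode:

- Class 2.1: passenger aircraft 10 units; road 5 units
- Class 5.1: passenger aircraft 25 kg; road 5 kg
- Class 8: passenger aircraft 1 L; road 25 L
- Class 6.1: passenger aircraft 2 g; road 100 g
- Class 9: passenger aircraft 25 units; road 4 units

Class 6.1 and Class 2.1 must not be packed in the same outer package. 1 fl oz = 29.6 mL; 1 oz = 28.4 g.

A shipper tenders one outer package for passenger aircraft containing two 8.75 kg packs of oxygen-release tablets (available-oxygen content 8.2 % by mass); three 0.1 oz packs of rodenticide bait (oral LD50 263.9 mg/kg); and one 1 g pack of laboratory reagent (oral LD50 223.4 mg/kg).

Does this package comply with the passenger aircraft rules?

Available-oxygen content 8.2 % by mass meets the Class 5.1 criterion (Oxidizer), so the oxygen-release tablets are Class 5.1.
Rodenticide bait: oral LD50 263.9 mg/kg ≤ 300 mg/kg → Class 6.1 (Toxic).
Oral LD50 223.4 mg/kg meets the Class 6.1 criterion (Toxic), so the laboratory reagent is Class 6.1.
Total Class 6.1: (three 0.1 oz packs = 8.52 g) + 1 g = 9.52 g.
That exceeds the Class 6.1 passenger aircraft limit of 2 g.
Class 5.1 quantity: two 8.75 kg packs = 17.5 kg.
17.5 kg ≤ 25 kg (passenger aircraft limit, Class 5.1) — within limit.
The segregation rule (Class 6.1 with Class 2.1) does not apply to Class 6.1 with Class 5.1.

No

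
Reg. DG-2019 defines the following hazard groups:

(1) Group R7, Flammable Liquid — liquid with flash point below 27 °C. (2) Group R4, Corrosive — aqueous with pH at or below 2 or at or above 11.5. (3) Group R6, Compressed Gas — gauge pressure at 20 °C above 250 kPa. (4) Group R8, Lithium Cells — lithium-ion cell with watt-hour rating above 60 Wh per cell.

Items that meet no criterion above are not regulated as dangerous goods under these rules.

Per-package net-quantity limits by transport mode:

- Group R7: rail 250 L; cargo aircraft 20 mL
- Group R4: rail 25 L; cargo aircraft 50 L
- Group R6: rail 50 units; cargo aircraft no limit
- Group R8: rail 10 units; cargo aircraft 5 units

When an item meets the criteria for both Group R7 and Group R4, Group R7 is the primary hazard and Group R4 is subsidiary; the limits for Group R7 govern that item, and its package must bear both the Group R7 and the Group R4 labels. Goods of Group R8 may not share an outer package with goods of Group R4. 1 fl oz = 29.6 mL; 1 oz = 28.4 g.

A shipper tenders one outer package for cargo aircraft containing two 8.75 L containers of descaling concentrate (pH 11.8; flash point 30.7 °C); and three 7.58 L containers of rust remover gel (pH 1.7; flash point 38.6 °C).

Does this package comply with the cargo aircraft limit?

pH 11.8 meets the Group R4 criterion (Corrosive), so the descaling concentrate is Group R4.
Rust remover gel: pH 1.7 ≤ 2 → Group R4 (Corrosive).
Total Group R4: (two 8.75 L containers = 17.5 L) + (three 7.58 L containers = 22.74 L) = 40.24 L.
40.24 L ≤ 50 L (cargo aircraft limit, Group R4) — within limit.

Yes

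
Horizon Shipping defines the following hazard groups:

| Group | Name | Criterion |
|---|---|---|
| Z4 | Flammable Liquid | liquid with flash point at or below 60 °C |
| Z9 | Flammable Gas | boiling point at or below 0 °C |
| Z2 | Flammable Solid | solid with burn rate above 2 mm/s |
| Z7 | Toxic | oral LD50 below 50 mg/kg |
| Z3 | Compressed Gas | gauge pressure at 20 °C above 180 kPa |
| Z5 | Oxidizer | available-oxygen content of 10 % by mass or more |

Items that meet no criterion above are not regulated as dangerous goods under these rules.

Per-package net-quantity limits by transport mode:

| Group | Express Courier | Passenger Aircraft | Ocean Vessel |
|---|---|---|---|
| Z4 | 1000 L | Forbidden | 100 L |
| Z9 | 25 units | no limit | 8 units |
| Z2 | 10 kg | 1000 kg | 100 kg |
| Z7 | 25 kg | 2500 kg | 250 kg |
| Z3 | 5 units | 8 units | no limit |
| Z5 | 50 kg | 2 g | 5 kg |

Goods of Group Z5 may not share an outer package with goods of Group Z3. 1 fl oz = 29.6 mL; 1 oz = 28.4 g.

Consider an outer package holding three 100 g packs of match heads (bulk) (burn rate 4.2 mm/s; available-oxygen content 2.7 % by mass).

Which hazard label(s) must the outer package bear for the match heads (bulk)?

The match heads (bulk) have burn rate 4.2 mm/s, which is > 2 mm/s, so they are Group Z2 (Flammable Solid).
Only the Group Z2 label is required.

Group Z2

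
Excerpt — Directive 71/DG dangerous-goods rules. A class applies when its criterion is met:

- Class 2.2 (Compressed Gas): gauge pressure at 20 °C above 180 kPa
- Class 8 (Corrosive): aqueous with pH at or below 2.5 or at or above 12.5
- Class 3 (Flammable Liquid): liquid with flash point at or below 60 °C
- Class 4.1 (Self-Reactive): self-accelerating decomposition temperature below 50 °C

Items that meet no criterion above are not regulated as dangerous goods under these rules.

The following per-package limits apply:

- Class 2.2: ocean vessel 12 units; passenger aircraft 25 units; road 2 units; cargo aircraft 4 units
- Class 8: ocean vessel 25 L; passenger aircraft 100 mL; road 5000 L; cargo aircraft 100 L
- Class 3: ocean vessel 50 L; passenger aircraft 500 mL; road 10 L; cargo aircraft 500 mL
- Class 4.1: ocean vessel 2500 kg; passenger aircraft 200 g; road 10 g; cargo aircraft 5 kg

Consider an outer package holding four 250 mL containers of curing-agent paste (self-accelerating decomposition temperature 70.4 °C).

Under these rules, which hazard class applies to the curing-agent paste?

Not regulated

self-accelerating decomposition temperature 70.4 °C is not below 50 °C, so Class 4.1 does not apply.
No criterion is met, so the item is not regulated.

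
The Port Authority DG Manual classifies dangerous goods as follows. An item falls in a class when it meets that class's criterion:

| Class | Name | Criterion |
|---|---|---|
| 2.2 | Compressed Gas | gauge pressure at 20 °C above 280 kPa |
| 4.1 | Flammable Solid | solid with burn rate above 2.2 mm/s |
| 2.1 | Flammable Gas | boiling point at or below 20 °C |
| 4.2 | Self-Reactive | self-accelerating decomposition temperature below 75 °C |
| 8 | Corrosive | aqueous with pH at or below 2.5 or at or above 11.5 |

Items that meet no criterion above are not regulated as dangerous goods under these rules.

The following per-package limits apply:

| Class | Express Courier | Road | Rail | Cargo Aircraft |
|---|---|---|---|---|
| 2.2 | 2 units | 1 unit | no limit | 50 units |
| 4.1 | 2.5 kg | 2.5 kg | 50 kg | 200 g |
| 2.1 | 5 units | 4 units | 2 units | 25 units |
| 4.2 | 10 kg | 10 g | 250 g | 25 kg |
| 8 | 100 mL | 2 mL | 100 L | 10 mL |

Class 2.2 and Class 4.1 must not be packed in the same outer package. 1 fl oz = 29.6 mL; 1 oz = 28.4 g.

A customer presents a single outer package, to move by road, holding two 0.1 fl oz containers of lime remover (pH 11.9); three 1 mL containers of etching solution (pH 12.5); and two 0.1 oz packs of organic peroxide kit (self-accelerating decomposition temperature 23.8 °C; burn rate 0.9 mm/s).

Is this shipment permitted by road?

pH 11.9 meets the Class 8 criterion (Corrosive), so the lime remover is Class 8.
The etching solution has pH 12.5, which is ≥ 11.5, so it is Class 8 (Corrosive).
Self-accelerating decomposition temperature 23.8 °C meets the Class 4.2 criterion (Self-Reactive), so the organic peroxide kit is Class 4.2.
Class 8 net quantity: (two 0.1 fl oz containers = 5.92 mL) + (three 1 mL containers = 3 mL) = 8.92 mL.
8.92 mL exceeds the road limit of 2 mL for Class 8.
Class 4.2 quantity: two 0.1 oz packs = 5.68 g.
5.68 g is within the road limit of 10 g for Class 4.2.
The segregation rule (Class 2.2 with Class 4.1) does not apply to Class 8 with Class 4.2.

No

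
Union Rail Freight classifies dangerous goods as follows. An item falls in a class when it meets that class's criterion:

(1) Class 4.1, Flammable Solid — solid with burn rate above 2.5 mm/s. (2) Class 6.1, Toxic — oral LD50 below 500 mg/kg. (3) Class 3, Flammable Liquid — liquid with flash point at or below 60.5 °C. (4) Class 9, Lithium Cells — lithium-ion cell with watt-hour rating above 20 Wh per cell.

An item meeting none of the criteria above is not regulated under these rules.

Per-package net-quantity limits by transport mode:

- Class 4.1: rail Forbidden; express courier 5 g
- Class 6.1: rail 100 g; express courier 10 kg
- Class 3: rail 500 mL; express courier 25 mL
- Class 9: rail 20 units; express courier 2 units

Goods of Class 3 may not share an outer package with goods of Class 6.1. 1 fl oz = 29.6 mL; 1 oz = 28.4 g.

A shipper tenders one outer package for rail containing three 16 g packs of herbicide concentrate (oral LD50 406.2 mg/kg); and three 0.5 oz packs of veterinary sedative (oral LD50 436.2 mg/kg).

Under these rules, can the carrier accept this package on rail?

Herbicide concentrate: oral LD50 406.2 mg/kg < 500 mg/kg → Class 6.1 (Toxic).
Oral LD50 436.2 mg/kg meets the Class 6.1 criterion (Toxic), so the veterinary sedative is Class 6.1.
Class 6.1 net quantity: (three 16 g packs = 48 g) + (three 0.5 oz packs = 42.6 g) = 90.6 g.
90.6 g is within the rail limit of 100 g for Class 6.1.

Yes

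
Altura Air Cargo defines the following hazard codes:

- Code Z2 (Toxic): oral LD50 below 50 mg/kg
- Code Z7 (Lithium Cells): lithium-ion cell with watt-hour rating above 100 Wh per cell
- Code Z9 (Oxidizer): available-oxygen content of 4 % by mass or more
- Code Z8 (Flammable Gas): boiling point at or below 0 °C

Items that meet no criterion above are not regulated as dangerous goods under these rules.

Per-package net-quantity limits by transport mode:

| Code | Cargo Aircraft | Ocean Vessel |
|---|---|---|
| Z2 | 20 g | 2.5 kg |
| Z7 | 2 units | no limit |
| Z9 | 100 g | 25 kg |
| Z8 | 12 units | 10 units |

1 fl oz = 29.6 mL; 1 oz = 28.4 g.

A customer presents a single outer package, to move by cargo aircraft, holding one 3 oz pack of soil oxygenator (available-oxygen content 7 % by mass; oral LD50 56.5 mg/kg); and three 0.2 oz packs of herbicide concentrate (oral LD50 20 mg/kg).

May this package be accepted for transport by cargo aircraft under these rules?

Soil oxygenator: available-oxygen content 7 % by mass ≥ 4 % by mass → Code Z9 (Oxidizer).
Oral LD50 20 mg/kg meets the Code Z2 criterion (Toxic), so the herbicide concentrate is Code Z2.
Code Z2 quantity: three 0.2 oz packs = 17.04 g.
17.04 g ≤ 20 g (cargo aircraft limit, Code Z2) — within limit.
Code Z9 quantity: one 3 oz pack = 85.2 g.
85.2 g ≤ 100 g (cargo aircraft limit, Code Z9) — within limit.
Every hazard code is within its cargo aircraft limit and no segregation rule is violated.

Yes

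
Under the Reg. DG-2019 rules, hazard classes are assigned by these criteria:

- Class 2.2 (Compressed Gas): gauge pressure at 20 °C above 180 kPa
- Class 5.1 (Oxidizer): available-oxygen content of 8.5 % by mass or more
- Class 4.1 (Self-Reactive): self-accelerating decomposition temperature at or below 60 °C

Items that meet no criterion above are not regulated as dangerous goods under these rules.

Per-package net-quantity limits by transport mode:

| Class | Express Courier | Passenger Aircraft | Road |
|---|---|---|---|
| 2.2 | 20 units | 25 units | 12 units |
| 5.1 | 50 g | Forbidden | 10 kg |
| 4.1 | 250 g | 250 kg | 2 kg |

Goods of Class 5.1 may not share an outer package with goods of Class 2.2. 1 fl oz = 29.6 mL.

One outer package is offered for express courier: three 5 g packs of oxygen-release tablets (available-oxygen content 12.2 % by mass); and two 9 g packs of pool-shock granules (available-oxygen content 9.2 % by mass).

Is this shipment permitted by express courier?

Oxygen-release tablets: available-oxygen content 12.2 % by mass ≥ 8.5 % by mass → Class 5.1 (Oxidizer).
The pool-shock granules have available-oxygen content 9.2 % by mass, which is ≥ 8.5 % by mass, so they are Class 5.1 (Oxidizer).
Total Class 5.1: (three 5 g packs = 15 g) + (two 9 g packs = 18 g) = 33 g.
33 g ≤ 50 g (express courier limit, Class 5.1) — within limit.

Yes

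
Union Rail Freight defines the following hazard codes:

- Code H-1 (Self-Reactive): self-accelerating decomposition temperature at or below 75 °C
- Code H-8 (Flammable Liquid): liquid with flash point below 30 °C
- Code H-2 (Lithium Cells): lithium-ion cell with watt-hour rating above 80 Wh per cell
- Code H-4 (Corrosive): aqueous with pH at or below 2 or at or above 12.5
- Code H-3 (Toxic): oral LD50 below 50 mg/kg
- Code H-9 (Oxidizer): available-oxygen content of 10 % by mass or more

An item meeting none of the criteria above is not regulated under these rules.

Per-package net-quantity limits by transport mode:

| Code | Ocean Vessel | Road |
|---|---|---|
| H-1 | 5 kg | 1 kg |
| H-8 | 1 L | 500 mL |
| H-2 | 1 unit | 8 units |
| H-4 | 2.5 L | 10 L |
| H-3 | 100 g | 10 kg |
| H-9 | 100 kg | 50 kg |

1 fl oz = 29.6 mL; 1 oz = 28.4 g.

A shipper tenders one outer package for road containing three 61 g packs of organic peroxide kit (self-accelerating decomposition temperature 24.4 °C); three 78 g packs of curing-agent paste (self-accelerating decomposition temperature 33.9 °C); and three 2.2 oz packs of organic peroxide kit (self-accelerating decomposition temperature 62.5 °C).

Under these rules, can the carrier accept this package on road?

The organic peroxide kit has self-accelerating decomposition temperature 24.4 °C, which is ≤ 75 °C, so it is Code H-1 (Self-Reactive).
The curing-agent paste has self-accelerating decomposition temperature 33.9 °C, which is ≤ 75 °C, so it is Code H-1 (Self-Reactive).
Organic peroxide kit: self-accelerating decomposition temperature 62.5 °C ≤ 75 °C → Code H-1 (Self-Reactive).
Total Code H-1: (three 61 g packs = 183 g) + (three 78 g packs = 234 g) + (three 2.2 oz packs = 187.44 g) = 604.44 g.
604.44 g is within the road limit of 1 kg for Code H-1.

Yes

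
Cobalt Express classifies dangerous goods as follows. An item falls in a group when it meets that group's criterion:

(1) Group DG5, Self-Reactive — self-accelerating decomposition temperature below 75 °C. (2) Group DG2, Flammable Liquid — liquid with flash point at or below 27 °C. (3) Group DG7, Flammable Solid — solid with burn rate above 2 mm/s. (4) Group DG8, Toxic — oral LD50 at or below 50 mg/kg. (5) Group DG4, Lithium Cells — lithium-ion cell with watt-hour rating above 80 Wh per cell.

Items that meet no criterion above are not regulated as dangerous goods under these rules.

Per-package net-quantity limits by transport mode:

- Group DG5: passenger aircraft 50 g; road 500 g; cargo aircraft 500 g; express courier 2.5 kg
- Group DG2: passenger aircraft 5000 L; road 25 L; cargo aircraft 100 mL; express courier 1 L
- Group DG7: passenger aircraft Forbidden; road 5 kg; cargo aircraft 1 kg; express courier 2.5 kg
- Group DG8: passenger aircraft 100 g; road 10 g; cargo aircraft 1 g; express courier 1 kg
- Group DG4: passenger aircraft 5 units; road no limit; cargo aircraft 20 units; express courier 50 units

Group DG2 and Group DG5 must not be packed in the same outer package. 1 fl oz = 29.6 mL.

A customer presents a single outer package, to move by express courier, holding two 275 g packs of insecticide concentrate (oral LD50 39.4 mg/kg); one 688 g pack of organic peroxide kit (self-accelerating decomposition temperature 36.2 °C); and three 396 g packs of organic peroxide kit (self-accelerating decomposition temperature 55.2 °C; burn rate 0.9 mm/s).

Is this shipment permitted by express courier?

Yes

Oral LD50 39.4 mg/kg meets the Group DG8 criterion (Toxic), so the insecticide concentrate is Group DG8.
With self-accelerating decomposition temperature 36.2 °C (< 75 °C), the organic peroxide kit falls in Group DG5.
The organic peroxide kit has self-accelerating decomposition temperature 55.2 °C, which is < 75 °C, so it is Group DG5 (Self-Reactive).
Group DG5 net quantity: 688 g + (three 396 g packs = 1.188 kg) = 1.876 kg.
That is within the Group DG5 express courier limit of 2.5 kg.
Group DG8 quantity: two 275 g packs = 550 g.
That is within the Group DG8 express courier limit of 1 kg.
The segregation rule (Group DG2 with Group DG5) does not apply to Group DG5 with Group DG8.
Every hazard group is within its express courier limit and no segregation rule is violated.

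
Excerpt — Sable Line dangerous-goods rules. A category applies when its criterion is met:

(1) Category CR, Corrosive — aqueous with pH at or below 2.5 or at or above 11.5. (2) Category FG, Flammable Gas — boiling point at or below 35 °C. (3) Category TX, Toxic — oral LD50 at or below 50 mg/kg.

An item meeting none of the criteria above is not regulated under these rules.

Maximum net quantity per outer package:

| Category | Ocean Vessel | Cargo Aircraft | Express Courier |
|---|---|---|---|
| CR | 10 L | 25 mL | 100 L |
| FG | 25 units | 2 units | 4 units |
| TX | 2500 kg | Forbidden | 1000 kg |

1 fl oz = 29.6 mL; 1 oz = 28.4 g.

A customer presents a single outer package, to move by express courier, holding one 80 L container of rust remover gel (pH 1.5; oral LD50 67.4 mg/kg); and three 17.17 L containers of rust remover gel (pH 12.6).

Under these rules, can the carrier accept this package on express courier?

The rust remover gel has pH 1.5, which is ≤ 2.5, so it is Category CR (Corrosive).
Rust remover gel: pH 12.6 ≥ 11.5 → Category CR (Corrosive).
Total Category CR: 80 L + (three 17.17 L containers = 51.51 L) = 131.51 L.
131.51 L > 100 L (express courier limit, Category CR) — over the limit.

No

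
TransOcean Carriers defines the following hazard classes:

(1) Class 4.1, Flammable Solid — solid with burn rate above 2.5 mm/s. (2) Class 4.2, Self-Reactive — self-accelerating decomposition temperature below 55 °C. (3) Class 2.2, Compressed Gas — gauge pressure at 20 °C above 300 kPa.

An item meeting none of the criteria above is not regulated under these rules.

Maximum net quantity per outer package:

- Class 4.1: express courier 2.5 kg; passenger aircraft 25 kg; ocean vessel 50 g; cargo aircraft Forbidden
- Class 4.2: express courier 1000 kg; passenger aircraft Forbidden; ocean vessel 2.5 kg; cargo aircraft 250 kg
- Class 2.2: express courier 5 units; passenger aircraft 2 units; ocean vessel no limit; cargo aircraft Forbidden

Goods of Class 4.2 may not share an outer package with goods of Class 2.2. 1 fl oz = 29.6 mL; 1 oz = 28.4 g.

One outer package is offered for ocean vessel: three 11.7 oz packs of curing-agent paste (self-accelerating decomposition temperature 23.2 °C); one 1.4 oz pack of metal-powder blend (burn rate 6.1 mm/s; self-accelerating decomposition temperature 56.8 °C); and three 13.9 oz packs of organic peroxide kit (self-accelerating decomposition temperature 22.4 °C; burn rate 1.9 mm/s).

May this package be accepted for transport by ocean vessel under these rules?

Yes

The curing-agent paste has self-accelerating decomposition temperature 23.2 °C, which is < 55 °C, so it is Class 4.2 (Self-Reactive).
Metal-powder blend: burn rate 6.1 mm/s > 2.5 mm/s → Class 4.1 (Flammable Solid).
Self-accelerating decomposition temperature 22.4 °C meets the Class 4.2 criterion (Self-Reactive), so the organic peroxide kit is Class 4.2.
Class 4.2 net quantity: (three 11.7 oz packs = 996.84 g) + (three 13.9 oz packs = 1184.28 g) = 2181.12 g.
2181.12 g ≤ 2.5 kg (ocean vessel limit, Class 4.2) — within limit.
Class 4.1 quantity: one 1.4 oz pack = 39.76 g.
39.76 g ≤ 50 g (ocean vessel limit, Class 4.1) — within limit.
The segregation rule (Class 4.2 with Class 2.2) does not apply to Class 4.2 with Class 4.1.
Every hazard class is within its ocean vessel limit and no segregation rule is violated.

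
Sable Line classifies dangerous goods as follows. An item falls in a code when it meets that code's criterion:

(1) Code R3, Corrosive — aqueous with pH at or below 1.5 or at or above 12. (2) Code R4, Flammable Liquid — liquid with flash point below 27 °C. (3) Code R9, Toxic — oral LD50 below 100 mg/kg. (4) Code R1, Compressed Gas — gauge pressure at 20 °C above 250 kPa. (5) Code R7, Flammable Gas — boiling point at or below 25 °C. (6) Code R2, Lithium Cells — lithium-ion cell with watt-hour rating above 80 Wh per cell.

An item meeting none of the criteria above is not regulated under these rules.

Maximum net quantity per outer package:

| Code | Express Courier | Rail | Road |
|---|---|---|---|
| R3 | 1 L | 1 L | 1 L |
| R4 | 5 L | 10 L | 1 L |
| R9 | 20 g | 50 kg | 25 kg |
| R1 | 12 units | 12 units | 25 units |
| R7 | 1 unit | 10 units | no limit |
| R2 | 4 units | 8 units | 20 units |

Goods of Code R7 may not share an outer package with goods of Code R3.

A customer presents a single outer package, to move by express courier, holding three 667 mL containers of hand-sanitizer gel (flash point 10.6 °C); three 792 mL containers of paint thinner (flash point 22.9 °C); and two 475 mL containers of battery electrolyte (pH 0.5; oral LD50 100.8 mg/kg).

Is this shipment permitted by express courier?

Yes

The hand-sanitizer gel has flash point 10.6 °C, which is < 27 °C, so it is Code R4 (Flammable Liquid).
Paint thinner: flash point 22.9 °C < 27 °C → Code R4 (Flammable Liquid).
Battery electrolyte: pH 0.5 ≤ 1.5 → Code R3 (Corrosive).
Code R3 quantity: two 475 mL containers = 950 mL.
That is within the Code R3 express courier limit of 1 L.
Total Code R4: (three 667 mL containers = 2.001 L) + (three 792 mL containers = 2.376 L) = 4.377 L.
That is within the Code R4 express courier limit of 5 L.
The segregation rule (Code R7 with Code R3) does not apply to Code R3 with Code R4.
Every hazard code is within its express courier limit and no segregation rule is violated.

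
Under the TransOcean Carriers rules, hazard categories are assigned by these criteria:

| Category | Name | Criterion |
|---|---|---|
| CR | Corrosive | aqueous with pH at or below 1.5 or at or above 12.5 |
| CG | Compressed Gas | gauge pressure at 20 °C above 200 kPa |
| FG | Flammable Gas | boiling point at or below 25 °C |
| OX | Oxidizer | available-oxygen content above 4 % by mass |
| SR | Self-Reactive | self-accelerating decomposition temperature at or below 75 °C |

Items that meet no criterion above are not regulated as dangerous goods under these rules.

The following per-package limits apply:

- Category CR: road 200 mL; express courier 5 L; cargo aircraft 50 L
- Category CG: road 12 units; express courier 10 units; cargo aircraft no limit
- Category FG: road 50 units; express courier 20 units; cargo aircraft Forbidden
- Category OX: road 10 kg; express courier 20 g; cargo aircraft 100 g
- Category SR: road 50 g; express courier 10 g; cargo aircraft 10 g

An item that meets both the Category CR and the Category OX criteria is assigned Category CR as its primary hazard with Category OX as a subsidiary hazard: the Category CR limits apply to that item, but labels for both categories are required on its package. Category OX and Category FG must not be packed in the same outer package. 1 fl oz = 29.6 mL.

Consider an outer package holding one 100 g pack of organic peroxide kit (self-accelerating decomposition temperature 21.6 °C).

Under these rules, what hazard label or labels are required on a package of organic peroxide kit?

Organic peroxide kit: self-accelerating decomposition temperature 21.6 °C ≤ 75 °C → Category SR (Self-Reactive).
Only the Category SR label is required.

Category SR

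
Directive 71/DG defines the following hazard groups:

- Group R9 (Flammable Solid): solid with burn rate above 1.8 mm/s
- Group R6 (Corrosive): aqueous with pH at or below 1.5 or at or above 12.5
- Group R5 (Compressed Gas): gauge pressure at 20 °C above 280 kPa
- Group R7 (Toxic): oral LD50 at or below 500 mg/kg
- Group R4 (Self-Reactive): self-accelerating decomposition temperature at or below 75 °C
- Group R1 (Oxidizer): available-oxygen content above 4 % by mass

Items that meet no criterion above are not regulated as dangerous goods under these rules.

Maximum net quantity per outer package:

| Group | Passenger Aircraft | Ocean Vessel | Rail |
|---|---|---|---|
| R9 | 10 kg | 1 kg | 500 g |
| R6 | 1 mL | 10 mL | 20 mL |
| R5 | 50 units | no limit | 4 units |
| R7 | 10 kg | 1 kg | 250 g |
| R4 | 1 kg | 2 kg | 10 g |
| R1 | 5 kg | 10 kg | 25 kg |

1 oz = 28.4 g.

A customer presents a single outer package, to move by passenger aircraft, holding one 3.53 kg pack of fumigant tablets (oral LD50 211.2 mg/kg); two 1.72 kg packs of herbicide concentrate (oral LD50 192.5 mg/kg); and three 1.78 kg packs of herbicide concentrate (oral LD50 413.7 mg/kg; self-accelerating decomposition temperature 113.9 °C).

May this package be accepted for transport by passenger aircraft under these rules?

No

With oral LD50 211.2 mg/kg (≤ 500 mg/kg), the fumigant tablets fall in Group R7.
Herbicide concentrate: oral LD50 192.5 mg/kg ≤ 500 mg/kg → Group R7 (Toxic).
The herbicide concentrate has oral LD50 413.7 mg/kg, which is ≤ 500 mg/kg, so it is Group R7 (Toxic).
Group R7 net quantity: 3.53 kg + (two 1.72 kg packs = 3.44 kg) + (three 1.78 kg packs = 5.34 kg) = 12.31 kg.
12.31 kg > 10 kg (passenger aircraft limit, Group R7) — over the limit.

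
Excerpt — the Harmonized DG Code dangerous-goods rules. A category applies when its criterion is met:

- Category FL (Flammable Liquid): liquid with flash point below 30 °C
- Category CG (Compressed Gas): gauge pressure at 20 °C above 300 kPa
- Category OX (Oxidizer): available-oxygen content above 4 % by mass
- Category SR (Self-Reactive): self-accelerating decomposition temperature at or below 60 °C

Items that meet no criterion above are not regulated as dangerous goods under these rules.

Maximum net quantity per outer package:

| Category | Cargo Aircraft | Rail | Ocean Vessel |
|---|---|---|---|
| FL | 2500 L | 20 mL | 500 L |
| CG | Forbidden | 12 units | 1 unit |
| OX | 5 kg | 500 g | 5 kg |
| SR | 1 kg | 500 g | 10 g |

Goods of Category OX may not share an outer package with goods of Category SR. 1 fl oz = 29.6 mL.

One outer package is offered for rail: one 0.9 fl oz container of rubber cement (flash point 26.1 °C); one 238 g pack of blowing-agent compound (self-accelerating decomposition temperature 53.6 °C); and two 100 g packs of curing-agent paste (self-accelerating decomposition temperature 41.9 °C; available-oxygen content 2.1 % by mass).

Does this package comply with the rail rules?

The rubber cement has flash point 26.1 °C, which is < 30 °C, so it is Category FL (Flammable Liquid).
The blowing-agent compound has self-accelerating decomposition temperature 53.6 °C, which is ≤ 60 °C, so it is Category SR (Self-Reactive).
Curing-agent paste: self-accelerating decomposition temperature 41.9 °C ≤ 60 °C → Category SR (Self-Reactive).
Category FL quantity: one 0.9 fl oz container = 26.64 mL.
That exceeds the Category FL rail limit of 20 mL.
Total Category SR: 238 g + (two 100 g packs = 200 g) = 438 g.
That is within the Category SR rail limit of 500 g.
The segregation rule (Category OX with Category SR) does not apply to Category FL with Category SR.

No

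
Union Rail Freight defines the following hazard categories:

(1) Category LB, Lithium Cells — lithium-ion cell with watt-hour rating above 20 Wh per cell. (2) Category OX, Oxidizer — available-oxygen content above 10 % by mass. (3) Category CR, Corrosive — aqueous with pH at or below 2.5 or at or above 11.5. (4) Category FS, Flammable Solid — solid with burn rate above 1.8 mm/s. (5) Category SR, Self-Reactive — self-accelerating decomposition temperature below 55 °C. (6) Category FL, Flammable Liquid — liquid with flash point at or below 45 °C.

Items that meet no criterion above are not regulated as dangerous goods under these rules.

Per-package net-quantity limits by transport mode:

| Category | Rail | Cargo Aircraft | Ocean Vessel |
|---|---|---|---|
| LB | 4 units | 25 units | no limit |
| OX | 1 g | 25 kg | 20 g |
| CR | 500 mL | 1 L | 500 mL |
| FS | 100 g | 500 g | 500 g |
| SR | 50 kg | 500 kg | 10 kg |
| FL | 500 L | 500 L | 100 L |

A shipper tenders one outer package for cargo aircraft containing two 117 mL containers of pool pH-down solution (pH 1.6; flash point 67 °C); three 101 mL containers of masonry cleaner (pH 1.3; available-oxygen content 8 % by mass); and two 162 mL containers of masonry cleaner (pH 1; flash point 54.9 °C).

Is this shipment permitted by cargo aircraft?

Pool pH-down solution: pH 1.6 ≤ 2.5 → Category CR (Corrosive).
The masonry cleaner has pH 1.3, which is ≤ 2.5, so it is Category CR (Corrosive).
Masonry cleaner: pH 1 ≤ 2.5 → Category CR (Corrosive).
Total Category CR: (two 117 mL containers = 234 mL) + (three 101 mL containers = 303 mL) + (two 162 mL containers = 324 mL) = 861 mL.
That is within the Category CR cargo aircraft limit of 1 L.

Yes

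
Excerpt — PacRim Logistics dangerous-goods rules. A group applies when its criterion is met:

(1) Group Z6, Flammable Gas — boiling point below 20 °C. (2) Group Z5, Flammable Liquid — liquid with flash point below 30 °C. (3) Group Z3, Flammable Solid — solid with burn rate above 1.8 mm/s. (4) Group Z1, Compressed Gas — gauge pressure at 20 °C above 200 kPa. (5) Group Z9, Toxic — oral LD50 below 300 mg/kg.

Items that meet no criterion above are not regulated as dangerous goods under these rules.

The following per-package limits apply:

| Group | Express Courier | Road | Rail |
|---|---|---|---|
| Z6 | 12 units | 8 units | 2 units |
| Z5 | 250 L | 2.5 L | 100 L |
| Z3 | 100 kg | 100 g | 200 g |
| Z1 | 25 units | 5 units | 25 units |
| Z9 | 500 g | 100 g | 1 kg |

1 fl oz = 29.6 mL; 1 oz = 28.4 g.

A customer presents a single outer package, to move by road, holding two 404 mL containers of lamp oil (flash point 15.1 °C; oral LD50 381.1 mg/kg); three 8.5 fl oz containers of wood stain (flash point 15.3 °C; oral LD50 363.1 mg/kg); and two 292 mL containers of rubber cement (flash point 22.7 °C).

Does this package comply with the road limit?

Yes

With flash point 15.1 °C (< 30 °C), the lamp oil falls in Group Z5.
Flash point 15.3 °C meets the Group Z5 criterion (Flammable Liquid), so the wood stain is Group Z5.
Flash point 22.7 °C meets the Group Z5 criterion (Flammable Liquid), so the rubber cement is Group Z5.
Group Z5 net quantity: (two 404 mL containers = 808 mL) + (three 8.5 fl oz containers = 754.8 mL) + (two 292 mL containers = 584 mL) = 2146.8 mL.
2146.8 mL ≤ 2.5 L (road limit, Group Z5) — within limit.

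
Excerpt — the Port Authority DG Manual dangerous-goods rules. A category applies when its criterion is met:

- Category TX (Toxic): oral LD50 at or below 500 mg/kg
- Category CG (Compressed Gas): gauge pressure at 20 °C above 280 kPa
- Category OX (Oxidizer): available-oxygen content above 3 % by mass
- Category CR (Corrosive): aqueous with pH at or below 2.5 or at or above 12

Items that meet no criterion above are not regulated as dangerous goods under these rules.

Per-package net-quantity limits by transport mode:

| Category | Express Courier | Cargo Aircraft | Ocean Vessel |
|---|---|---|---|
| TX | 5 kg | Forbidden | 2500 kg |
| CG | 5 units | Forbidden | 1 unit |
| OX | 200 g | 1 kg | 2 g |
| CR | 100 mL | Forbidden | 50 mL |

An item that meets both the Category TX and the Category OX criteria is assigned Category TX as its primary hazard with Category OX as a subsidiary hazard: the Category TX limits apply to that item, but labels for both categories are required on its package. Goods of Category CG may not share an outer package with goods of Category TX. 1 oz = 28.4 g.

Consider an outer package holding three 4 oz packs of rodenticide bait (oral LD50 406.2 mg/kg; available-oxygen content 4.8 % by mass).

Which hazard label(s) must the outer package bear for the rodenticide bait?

Category OX and TX

Oral LD50 406.2 mg/kg meets the Category TX criterion (Toxic), so the rodenticide bait is Category TX.
Available-oxygen content 4.8 % by mass meets the Category OX criterion (Oxidizer), so the rodenticide bait is Category OX.
By the precedence rule Category TX is primary and Category OX is subsidiary, and that rule requires both labels on the package.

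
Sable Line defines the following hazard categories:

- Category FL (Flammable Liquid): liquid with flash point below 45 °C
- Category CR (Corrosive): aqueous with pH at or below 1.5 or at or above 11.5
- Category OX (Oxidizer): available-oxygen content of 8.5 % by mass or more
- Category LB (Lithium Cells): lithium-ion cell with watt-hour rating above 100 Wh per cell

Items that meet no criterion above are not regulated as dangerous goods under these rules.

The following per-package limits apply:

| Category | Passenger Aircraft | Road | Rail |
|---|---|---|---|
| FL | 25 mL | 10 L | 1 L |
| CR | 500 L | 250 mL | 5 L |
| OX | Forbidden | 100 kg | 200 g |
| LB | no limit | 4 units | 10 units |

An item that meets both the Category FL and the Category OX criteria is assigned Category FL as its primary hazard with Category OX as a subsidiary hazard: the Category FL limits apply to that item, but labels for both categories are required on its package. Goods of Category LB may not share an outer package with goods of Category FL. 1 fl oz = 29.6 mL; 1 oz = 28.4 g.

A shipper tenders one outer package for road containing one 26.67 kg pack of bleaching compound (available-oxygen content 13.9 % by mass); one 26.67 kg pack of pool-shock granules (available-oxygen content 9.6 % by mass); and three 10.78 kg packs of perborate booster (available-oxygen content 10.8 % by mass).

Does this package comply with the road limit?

With available-oxygen content 13.9 % by mass (≥ 8.5 % by mass), the bleaching compound falls in Category OX.
Pool-shock granules: available-oxygen content 9.6 % by mass ≥ 8.5 % by mass → Category OX (Oxidizer).
Perborate booster: available-oxygen content 10.8 % by mass ≥ 8.5 % by mass → Category OX (Oxidizer).
Total Category OX: 26.67 kg + 26.67 kg + (three 10.78 kg packs = 32.34 kg) = 85.68 kg.
85.68 kg is within the road limit of 100 kg for Category OX.

Yes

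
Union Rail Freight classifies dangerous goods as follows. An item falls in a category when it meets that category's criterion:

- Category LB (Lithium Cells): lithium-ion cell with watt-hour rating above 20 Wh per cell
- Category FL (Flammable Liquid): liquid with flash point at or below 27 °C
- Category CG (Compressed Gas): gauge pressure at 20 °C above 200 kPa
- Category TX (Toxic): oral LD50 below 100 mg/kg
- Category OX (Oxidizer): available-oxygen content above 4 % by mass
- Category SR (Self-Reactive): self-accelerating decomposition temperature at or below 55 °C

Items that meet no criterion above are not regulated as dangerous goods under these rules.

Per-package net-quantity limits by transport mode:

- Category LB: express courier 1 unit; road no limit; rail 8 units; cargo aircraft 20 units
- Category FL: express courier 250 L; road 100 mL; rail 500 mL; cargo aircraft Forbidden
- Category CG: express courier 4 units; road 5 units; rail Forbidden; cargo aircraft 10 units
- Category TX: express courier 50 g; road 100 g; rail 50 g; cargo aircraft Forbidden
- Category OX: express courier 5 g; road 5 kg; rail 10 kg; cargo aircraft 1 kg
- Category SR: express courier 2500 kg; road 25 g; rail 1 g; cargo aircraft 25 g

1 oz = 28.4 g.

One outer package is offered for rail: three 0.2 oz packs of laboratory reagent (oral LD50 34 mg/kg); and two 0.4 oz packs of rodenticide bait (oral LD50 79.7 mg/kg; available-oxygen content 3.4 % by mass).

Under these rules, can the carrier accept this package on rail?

Yes

The laboratory reagent has oral LD50 34 mg/kg, which is < 100 mg/kg, so it is Category TX (Toxic).
The rodenticide bait has oral LD50 79.7 mg/kg, which is < 100 mg/kg, so it is Category TX (Toxic).
Total Category TX: (three 0.2 oz packs = 17.04 g) + (two 0.4 oz packs = 22.72 g) = 39.76 g.
That is within the Category TX rail limit of 50 g.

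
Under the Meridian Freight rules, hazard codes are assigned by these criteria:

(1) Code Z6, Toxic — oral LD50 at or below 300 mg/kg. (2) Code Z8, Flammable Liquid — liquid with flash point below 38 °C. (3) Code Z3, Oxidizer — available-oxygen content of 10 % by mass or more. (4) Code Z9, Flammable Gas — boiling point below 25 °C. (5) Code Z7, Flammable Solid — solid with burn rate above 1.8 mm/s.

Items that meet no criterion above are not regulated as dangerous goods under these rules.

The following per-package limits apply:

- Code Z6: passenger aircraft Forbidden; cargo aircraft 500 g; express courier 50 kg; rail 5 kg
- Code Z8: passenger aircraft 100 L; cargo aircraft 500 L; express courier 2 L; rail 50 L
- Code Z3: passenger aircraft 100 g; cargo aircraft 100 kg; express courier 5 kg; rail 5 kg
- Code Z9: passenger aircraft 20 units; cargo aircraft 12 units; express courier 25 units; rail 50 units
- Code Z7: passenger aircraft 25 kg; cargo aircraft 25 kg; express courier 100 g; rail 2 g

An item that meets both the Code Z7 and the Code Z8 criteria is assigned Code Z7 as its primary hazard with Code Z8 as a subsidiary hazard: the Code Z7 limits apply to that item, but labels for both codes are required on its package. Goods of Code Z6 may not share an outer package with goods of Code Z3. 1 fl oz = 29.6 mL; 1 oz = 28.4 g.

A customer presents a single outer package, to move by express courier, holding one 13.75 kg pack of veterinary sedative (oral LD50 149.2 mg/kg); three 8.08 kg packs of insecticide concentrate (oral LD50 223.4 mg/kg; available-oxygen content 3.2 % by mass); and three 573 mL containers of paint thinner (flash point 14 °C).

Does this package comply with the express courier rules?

Yes

Veterinary sedative: oral LD50 149.2 mg/kg ≤ 300 mg/kg → Code Z6 (Toxic).
The insecticide concentrate has oral LD50 223.4 mg/kg, which is ≤ 300 mg/kg, so it is Code Z6 (Toxic).
Flash point 14 °C meets the Code Z8 criterion (Flammable Liquid), so the paint thinner is Code Z8.
Code Z6 net quantity: 13.75 kg + (three 8.08 kg packs = 24.24 kg) = 37.99 kg.
That is within the Code Z6 express courier limit of 50 kg.
Code Z8 quantity: three 573 mL containers = 1.719 L.
1.719 L ≤ 2 L (express courier limit, Code Z8) — within limit.
The segregation rule (Code Z6 with Code Z3) does not apply to Code Z6 with Code Z8.
Every hazard code is within its express courier limit and no segregation rule is violated.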